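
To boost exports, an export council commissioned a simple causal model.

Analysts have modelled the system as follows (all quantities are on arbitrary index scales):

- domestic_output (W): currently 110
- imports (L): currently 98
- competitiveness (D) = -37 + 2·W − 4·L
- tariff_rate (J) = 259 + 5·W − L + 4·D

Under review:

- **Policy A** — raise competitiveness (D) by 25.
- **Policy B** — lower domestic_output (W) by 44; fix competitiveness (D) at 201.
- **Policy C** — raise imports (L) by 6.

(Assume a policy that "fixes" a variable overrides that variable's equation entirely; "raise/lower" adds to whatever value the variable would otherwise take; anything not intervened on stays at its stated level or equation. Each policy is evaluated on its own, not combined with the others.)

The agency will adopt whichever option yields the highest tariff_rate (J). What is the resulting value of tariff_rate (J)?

1295

Policy A (D + 25):
  W = 110
  L = 98
  D = -37 + 2·110 − 4·98 (+25 from intervention) = -184
  J = 259 + 5·110 − 98 + 4·(-184) = -25
Policy B (W − 44, D := 201):
  W = 110 − 44 = 66
  L = 98
  D = 201
  J = 259 + 5·66 − 98 + 4·201 = 1295
Policy C (L + 6):
  W = 110
  L = 98 + 6 = 104
  D = -37 + 2·110 − 4·104 = -233
  J = 259 + 5·110 − 104 + 4·(-233) = -227
Comparing — Policy A: J=-25, Policy B: J=1295, Policy C: J=-227. Highest is 1295 (Policy B).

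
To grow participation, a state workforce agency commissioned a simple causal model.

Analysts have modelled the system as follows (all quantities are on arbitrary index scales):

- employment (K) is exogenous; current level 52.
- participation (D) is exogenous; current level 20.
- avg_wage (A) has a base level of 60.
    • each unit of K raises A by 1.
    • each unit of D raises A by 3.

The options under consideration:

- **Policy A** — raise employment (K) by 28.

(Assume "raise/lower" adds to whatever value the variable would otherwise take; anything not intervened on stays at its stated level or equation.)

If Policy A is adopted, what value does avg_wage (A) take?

200

Policy A (K + 28):
  K = 52 + 28 = 80
  D = 20
  A = 60 + 80 + 3·20 = 200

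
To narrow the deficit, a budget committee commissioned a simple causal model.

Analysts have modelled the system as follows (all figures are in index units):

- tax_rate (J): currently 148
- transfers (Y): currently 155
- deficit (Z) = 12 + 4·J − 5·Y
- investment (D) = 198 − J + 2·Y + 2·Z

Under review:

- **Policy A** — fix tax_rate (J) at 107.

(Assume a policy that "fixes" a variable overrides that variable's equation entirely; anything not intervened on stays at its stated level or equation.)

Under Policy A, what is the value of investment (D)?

Policy A (J := 107):
  J = 107
  Y = 155
  Z = 12 + 4·107 − 5·155 = -335
  D = 198 − 107 + 2·155 + 2·(-335) = -269

-269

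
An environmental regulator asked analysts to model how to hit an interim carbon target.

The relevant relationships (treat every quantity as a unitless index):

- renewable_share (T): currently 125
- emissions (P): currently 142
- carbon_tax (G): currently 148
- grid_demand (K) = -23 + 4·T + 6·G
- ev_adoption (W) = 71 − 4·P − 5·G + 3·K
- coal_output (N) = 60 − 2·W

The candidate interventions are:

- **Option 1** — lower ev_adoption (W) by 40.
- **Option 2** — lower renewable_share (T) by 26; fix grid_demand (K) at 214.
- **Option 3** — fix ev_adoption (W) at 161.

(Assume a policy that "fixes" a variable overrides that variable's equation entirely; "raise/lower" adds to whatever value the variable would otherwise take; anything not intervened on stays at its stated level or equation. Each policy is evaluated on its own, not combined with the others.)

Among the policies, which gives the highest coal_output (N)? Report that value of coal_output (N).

1250

Option 1 (W − 40):
  T = 125
  P = 142
  G = 148
  K = -23 + 4·125 + 6·148 = 1365
  W = 71 − 4·142 − 5·148 + 3·1365 (−40 from intervention) = 2818
  N = 60 − 2·2818 = -5576
Option 2 (T − 26, K := 214):
  T = 125 − 26 = 99
  P = 142
  G = 148
  K = 214
  W = 71 − 4·142 − 5·148 + 3·214 = -595
  N = 60 − 2·(-595) = 1250
Option 3 (W := 161):
  T = 125
  P = 142
  G = 148
  K = -23 + 4·125 + 6·148 = 1365
  W = 161
  N = 60 − 2·161 = -262
Comparing — Option 1: N=-5576, Option 2: N=1250, Option 3: N=-262. Highest is 1250 (Option 2).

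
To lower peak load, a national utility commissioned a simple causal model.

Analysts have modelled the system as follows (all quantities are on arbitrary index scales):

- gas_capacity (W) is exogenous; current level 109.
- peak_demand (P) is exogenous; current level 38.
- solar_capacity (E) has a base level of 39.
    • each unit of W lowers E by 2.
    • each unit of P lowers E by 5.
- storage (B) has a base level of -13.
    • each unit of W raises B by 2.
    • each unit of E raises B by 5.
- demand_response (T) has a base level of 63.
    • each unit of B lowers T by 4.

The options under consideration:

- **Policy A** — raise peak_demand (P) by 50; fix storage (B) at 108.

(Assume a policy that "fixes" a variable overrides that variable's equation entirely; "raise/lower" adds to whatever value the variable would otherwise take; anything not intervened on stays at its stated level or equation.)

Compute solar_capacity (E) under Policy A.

Policy A (P + 50, B := 108):
  W = 109
  P = 38 + 50 = 88
  E = 39 − 2·109 − 5·88 = -619

-619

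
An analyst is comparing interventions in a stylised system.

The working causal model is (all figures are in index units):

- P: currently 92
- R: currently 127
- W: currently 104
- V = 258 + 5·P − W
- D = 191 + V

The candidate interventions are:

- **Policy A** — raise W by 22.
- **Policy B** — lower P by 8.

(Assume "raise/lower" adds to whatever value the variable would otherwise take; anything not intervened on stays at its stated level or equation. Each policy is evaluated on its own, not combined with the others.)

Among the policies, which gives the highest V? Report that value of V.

Policy A (W + 22):
  P = 92
  W = 104 + 22 = 126
  V = 258 + 5·92 − 126 = 592
Policy B (P − 8):
  P = 92 − 8 = 84
  W = 104
  V = 258 + 5·84 − 104 = 574
Comparing — Policy A: V=592, Policy B: V=574. Highest is 592 (Policy A).

592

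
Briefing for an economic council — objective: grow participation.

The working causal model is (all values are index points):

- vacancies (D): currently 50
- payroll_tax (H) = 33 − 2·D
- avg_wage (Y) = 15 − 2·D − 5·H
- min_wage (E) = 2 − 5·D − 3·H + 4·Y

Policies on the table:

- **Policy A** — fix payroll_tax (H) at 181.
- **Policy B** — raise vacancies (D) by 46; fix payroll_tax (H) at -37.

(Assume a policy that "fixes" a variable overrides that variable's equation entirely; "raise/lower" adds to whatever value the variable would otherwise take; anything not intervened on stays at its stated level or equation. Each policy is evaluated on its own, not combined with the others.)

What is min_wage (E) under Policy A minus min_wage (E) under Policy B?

-4416

Policy A (H := 181):
  D = 50
  H = 181
  Y = 15 − 2·50 − 5·181 = -990
  E = 2 − 5·50 − 3·181 + 4·(-990) = -4751
Policy B (D + 46, H := -37):
  D = 50 + 46 = 96
  H = -37
  Y = 15 − 2·96 − 5·(-37) = 8
  E = 2 − 5·96 − 3·(-37) + 4·8 = -335
E: -4751 − (-335) = -4416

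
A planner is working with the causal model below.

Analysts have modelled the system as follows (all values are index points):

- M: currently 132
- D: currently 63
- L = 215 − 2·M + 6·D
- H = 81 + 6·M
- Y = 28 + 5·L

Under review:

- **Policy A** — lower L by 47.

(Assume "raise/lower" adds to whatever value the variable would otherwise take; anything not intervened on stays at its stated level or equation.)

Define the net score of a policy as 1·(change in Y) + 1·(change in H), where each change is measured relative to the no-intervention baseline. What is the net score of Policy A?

Baseline:
  M = 132
  D = 63
  L = 215 − 2·132 + 6·63 = 329
  H = 81 + 6·132 = 873
  Y = 28 + 5·329 = 1673
Policy A (L − 47):
  M = 132
  D = 63
  L = 215 − 2·132 + 6·63 (−47 from intervention) = 282
  H = 81 + 6·132 = 873
  Y = 28 + 5·282 = 1438
ΔY = 1438 − 1673 = -235; ΔH = 873 − 873 = 0
Score = 1·(-235) + 1·0 = -235

-235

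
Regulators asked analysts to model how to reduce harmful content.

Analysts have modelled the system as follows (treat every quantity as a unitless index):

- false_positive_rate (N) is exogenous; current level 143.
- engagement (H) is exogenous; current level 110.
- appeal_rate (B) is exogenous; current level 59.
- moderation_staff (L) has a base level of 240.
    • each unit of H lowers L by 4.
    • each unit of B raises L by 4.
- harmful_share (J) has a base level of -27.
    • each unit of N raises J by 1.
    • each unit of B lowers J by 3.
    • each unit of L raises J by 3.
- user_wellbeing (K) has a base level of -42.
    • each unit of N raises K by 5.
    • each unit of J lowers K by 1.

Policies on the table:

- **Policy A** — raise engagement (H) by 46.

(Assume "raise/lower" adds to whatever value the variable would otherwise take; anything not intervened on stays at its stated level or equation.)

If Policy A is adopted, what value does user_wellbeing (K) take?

1178

Policy A (H + 46):
  N = 143
  H = 110 + 46 = 156
  B = 59
  L = 240 − 4·156 + 4·59 = -148
  J = -27 + 143 − 3·59 + 3·(-148) = -505
  K = -42 + 5·143 − (-505) = 1178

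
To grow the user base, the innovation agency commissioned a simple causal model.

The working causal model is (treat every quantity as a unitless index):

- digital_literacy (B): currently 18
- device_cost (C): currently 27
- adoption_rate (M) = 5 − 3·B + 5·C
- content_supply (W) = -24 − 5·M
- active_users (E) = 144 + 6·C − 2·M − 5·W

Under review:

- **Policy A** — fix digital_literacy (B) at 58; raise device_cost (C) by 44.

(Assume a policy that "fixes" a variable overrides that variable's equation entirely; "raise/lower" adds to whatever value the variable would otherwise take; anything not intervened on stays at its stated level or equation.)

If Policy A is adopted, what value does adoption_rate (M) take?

186

Policy A (B := 58, C + 44):
  B = 58
  C = 27 + 44 = 71
  M = 5 − 3·58 + 5·71 = 186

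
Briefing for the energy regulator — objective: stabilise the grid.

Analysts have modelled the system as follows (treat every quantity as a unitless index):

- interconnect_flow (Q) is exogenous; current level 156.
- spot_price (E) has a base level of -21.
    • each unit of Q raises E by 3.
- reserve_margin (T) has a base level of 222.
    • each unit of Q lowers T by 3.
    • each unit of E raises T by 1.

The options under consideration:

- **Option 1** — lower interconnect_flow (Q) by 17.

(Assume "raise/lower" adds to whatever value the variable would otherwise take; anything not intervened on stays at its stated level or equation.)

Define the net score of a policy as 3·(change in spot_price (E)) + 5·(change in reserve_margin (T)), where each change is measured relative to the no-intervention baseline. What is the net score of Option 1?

-153

Baseline:
  Q = 156
  E = -21 + 3·156 = 447
  T = 222 − 3·156 + 447 = 201
Option 1 (Q − 17):
  Q = 156 − 17 = 139
  E = -21 + 3·139 = 396
  T = 222 − 3·139 + 396 = 201
ΔE = 396 − 447 = -51; ΔT = 201 − 201 = 0
Score = 3·(-51) + 5·0 = -153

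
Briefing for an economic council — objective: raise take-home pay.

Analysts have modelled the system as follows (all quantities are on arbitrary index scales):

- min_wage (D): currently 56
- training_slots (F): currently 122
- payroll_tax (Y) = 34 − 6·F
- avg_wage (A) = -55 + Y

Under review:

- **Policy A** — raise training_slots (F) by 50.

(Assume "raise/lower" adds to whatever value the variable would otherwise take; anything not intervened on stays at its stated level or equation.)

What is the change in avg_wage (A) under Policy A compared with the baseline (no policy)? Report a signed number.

Baseline:
  F = 122
  Y = 34 − 6·122 = -698
  A = -55 + (-698) = -753
Policy A (F + 50):
  F = 122 + 50 = 172
  Y = 34 − 6·172 = -998
  A = -55 + (-998) = -1053
Change in A: -1053 − (-753) = -300

-300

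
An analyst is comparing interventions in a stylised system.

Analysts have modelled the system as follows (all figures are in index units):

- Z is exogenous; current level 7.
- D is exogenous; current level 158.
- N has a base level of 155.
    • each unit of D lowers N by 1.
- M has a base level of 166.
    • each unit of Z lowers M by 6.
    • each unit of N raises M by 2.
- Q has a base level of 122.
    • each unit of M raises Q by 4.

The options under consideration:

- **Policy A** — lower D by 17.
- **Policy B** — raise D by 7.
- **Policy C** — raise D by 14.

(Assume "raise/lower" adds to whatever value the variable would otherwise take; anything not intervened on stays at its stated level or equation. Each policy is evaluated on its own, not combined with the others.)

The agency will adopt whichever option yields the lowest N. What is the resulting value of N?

Policy A (D − 17):
  D = 158 − 17 = 141
  N = 155 − 141 = 14
Policy B (D + 7):
  D = 158 + 7 = 165
  N = 155 − 165 = -10
Policy C (D + 14):
  D = 158 + 14 = 172
  N = 155 − 172 = -17
Comparing — Policy A: N=14, Policy B: N=-10, Policy C: N=-17. Lowest is -17 (Policy C).

-17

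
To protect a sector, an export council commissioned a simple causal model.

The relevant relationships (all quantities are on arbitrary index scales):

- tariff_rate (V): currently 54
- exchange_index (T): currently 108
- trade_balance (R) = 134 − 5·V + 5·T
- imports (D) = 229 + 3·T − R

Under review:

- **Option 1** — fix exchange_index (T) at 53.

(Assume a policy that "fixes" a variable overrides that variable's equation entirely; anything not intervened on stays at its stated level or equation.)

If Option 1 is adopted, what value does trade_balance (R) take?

129

Option 1 (T := 53):
  V = 54
  T = 53
  R = 134 − 5·54 + 5·53 = 129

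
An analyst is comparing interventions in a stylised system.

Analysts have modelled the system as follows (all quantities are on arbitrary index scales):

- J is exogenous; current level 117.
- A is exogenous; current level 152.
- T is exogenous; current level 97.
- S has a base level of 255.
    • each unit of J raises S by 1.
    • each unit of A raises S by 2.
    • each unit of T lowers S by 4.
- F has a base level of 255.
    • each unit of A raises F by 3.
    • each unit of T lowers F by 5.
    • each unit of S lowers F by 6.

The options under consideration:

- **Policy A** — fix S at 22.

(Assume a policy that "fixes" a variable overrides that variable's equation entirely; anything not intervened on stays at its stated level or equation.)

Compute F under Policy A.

Policy A (S := 22):
  J = 117
  A = 152
  T = 97
  S = 22
  F = 255 + 3·152 − 5·97 − 6·22 = 94

94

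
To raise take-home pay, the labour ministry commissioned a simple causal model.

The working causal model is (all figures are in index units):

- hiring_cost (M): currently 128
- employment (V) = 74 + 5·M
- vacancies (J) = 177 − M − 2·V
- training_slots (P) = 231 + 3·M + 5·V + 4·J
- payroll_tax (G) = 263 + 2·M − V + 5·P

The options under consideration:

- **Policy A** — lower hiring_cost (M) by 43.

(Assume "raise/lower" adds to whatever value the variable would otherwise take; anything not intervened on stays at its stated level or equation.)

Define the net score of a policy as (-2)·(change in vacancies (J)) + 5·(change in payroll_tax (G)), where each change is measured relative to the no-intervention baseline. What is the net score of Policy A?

Baseline:
  M = 128
  V = 74 + 5·128 = 714
  J = 177 − 128 − 2·714 = -1379
  P = 231 + 3·128 + 5·714 + 4·(-1379) = -1331
  G = 263 + 2·128 − 714 + 5·(-1331) = -6850
Policy A (M − 43):
  M = 128 − 43 = 85
  V = 74 + 5·85 = 499
  J = 177 − 85 − 2·499 = -906
  P = 231 + 3·85 + 5·499 + 4·(-906) = -643
  G = 263 + 2·85 − 499 + 5·(-643) = -3281
ΔJ = -906 − (-1379) = 473; ΔG = -3281 − (-6850) = 3569
Score = (-2)·473 + 5·3569 = 16899

16899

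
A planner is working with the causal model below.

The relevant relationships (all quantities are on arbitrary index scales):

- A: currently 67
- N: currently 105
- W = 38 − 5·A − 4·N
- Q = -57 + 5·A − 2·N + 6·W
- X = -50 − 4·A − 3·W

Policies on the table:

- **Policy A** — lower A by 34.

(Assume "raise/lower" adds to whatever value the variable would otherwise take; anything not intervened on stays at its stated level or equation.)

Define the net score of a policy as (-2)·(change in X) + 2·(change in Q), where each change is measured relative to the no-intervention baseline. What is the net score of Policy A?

Baseline:
  A = 67
  N = 105
  W = 38 − 5·67 − 4·105 = -717
  Q = -57 + 5·67 − 2·105 + 6·(-717) = -4234
  X = -50 − 4·67 − 3·(-717) = 1833
Policy A (A − 34):
  A = 67 − 34 = 33
  N = 105
  W = 38 − 5·33 − 4·105 = -547
  Q = -57 + 5·33 − 2·105 + 6·(-547) = -3384
  X = -50 − 4·33 − 3·(-547) = 1459
ΔX = 1459 − 1833 = -374; ΔQ = -3384 − (-4234) = 850
Score = (-2)·(-374) + 2·850 = 2448

2448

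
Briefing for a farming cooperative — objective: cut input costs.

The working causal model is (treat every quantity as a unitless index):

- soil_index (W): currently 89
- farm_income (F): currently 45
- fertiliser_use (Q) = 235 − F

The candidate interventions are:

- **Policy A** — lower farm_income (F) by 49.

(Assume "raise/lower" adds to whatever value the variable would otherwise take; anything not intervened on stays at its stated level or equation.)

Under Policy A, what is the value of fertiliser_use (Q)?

239

Policy A (F − 49):
  F = 45 − 49 = -4
  Q = 235 − (-4) = 239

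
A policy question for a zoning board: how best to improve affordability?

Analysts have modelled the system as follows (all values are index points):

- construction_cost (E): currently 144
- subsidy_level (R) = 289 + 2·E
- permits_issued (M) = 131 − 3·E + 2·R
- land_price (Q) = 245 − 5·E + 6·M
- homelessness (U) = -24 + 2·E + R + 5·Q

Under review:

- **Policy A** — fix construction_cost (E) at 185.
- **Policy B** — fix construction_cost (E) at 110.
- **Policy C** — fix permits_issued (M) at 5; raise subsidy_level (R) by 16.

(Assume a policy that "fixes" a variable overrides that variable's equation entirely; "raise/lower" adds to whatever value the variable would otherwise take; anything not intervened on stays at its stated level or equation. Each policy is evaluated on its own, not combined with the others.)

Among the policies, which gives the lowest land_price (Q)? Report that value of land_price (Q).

-445

Policy A (E := 185):
  E = 185
  R = 289 + 2·185 = 659
  M = 131 − 3·185 + 2·659 = 894
  Q = 245 − 5·185 + 6·894 = 4684
Policy B (E := 110):
  E = 110
  R = 289 + 2·110 = 509
  M = 131 − 3·110 + 2·509 = 819
  Q = 245 − 5·110 + 6·819 = 4609
Policy C (M := 5, R + 16):
  E = 144
  R = 289 + 2·144 (+16 from intervention) = 593
  M = 5
  Q = 245 − 5·144 + 6·5 = -445
Comparing — Policy A: Q=4684, Policy B: Q=4609, Policy C: Q=-445. Lowest is -445 (Policy C).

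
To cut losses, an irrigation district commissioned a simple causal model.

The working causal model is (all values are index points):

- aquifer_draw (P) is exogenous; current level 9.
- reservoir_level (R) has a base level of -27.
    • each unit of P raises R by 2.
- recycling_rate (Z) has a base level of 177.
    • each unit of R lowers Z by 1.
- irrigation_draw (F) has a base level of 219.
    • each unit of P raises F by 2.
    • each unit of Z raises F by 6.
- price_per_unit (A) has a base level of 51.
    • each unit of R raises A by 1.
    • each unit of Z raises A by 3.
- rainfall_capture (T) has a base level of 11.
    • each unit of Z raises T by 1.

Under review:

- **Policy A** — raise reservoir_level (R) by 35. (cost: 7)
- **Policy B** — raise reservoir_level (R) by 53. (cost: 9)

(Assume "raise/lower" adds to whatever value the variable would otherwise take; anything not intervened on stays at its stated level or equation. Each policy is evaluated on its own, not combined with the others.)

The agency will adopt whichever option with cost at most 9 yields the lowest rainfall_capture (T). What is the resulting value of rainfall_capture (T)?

144

Policy A (R + 35):
  P = 9
  R = -27 + 2·9 (+35 from intervention) = 26
  Z = 177 − 26 = 151
  T = 11 + 151 = 162
Policy B (R + 53):
  P = 9
  R = -27 + 2·9 (+53 from intervention) = 44
  Z = 177 − 44 = 133
  T = 11 + 133 = 144
Comparing — Policy A: T=162, Policy B: T=144. Lowest is 144 (Policy B).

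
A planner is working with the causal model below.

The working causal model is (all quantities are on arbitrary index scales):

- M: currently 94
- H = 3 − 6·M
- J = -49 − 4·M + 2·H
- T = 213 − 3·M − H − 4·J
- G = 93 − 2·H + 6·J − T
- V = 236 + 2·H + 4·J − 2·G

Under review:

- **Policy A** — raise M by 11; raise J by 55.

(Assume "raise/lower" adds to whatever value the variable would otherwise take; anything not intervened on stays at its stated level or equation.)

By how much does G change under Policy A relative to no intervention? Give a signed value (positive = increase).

Baseline:
  M = 94
  H = 3 − 6·94 = -561
  J = -49 − 4·94 + 2·(-561) = -1547
  T = 213 − 3·94 − (-561) − 4·(-1547) = 6680
  G = 93 − 2·(-561) + 6·(-1547) − 6680 = -14747
Policy A (M + 11, J + 55):
  M = 94 + 11 = 105
  H = 3 − 6·105 = -627
  J = -49 − 4·105 + 2·(-627) (+55 from intervention) = -1668
  T = 213 − 3·105 − (-627) − 4·(-1668) = 7197
  G = 93 − 2·(-627) + 6·(-1668) − 7197 = -15858
Change in G: -15858 − (-14747) = -1111

-1111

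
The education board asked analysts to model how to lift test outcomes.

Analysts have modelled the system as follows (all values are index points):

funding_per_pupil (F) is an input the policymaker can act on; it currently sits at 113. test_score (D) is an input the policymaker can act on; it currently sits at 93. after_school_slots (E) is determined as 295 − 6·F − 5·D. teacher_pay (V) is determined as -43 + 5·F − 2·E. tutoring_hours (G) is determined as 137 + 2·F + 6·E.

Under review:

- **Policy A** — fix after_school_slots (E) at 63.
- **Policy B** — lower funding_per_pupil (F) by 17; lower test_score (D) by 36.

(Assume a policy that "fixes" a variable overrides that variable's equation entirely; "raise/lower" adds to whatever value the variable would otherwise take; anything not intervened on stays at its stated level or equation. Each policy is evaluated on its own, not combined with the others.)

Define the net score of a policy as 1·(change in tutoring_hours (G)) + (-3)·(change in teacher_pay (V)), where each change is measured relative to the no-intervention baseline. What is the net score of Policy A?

Baseline:
  F = 113
  D = 93
  E = 295 − 6·113 − 5·93 = -848
  V = -43 + 5·113 − 2·(-848) = 2218
  G = 137 + 2·113 + 6·(-848) = -4725
Policy A (E := 63):
  F = 113
  D = 93
  E = 63
  V = -43 + 5·113 − 2·63 = 396
  G = 137 + 2·113 + 6·63 = 741
ΔG = 741 − (-4725) = 5466; ΔV = 396 − 2218 = -1822
Score = 1·5466 + (-3)·(-1822) = 10932

10932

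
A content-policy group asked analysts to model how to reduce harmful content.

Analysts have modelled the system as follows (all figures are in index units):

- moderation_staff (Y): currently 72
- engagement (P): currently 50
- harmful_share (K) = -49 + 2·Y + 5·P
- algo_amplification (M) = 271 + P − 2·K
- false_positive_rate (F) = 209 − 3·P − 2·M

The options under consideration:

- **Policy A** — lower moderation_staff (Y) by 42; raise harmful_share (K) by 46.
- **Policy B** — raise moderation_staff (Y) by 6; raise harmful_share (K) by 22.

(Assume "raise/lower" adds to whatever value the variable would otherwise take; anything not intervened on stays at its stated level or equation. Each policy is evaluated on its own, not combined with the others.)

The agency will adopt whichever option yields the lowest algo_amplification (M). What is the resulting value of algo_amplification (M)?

-437

Policy A (Y − 42, K + 46):
  Y = 72 − 42 = 30
  P = 50
  K = -49 + 2·30 + 5·50 (+46 from intervention) = 307
  M = 271 + 50 − 2·307 = -293
Policy B (Y + 6, K + 22):
  Y = 72 + 6 = 78
  P = 50
  K = -49 + 2·78 + 5·50 (+22 from intervention) = 379
  M = 271 + 50 − 2·379 = -437
Comparing — Policy A: M=-293, Policy B: M=-437. Lowest is -437 (Policy B).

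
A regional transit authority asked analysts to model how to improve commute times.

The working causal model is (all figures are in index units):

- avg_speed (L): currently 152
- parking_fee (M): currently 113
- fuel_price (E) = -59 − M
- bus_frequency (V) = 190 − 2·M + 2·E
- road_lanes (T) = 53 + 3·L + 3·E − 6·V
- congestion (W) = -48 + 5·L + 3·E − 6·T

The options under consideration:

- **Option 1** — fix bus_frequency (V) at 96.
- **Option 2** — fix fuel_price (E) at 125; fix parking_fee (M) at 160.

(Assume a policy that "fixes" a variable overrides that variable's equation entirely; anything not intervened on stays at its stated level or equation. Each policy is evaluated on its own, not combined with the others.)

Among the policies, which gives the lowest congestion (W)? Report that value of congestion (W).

103

Option 1 (V := 96):
  L = 152
  M = 113
  E = -59 − 113 = -172
  V = 96
  T = 53 + 3·152 + 3·(-172) − 6·96 = -583
  W = -48 + 5·152 + 3·(-172) − 6·(-583) = 3694
Option 2 (E := 125, M := 160):
  L = 152
  M = 160
  E = 125
  V = 190 − 2·160 + 2·125 = 120
  T = 53 + 3·152 + 3·125 − 6·120 = 164
  W = -48 + 5·152 + 3·125 − 6·164 = 103
Comparing — Option 1: W=3694, Option 2: W=103. Lowest is 103 (Option 2).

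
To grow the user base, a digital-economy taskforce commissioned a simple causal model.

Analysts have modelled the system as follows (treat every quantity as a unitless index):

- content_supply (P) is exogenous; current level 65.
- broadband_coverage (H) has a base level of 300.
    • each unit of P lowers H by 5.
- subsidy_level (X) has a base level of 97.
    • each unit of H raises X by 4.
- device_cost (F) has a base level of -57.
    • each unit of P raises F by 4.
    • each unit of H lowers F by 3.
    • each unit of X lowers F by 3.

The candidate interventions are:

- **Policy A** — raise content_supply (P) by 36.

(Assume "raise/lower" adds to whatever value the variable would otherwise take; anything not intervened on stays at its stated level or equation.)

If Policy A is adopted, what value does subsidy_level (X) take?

Policy A (P + 36):
  P = 65 + 36 = 101
  H = 300 − 5·101 = -205
  X = 97 + 4·(-205) = -723

-723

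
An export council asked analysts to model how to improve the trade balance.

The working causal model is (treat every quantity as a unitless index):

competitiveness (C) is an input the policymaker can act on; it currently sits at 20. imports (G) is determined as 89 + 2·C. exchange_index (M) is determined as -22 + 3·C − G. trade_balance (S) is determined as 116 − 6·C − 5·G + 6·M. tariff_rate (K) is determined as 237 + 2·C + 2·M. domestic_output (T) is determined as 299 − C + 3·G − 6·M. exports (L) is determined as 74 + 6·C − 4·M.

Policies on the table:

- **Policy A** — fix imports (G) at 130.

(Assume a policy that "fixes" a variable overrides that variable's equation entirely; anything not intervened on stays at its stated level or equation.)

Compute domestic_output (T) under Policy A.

Policy A (G := 130):
  C = 20
  G = 130
  M = -22 + 3·20 − 130 = -92
  T = 299 − 20 + 3·130 − 6·(-92) = 1221

1221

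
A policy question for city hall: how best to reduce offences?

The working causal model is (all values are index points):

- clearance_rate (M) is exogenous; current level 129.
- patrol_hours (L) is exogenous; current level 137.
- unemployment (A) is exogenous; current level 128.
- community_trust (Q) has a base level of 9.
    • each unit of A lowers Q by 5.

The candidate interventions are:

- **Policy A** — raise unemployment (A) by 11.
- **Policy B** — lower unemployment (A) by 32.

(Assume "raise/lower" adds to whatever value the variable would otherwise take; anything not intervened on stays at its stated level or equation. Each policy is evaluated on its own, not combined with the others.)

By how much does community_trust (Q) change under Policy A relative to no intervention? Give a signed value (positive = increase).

-55

Baseline:
  A = 128
  Q = 9 − 5·128 = -631
Policy A (A + 11):
  A = 128 + 11 = 139
  Q = 9 − 5·139 = -686
Change in Q: -686 − (-631) = -55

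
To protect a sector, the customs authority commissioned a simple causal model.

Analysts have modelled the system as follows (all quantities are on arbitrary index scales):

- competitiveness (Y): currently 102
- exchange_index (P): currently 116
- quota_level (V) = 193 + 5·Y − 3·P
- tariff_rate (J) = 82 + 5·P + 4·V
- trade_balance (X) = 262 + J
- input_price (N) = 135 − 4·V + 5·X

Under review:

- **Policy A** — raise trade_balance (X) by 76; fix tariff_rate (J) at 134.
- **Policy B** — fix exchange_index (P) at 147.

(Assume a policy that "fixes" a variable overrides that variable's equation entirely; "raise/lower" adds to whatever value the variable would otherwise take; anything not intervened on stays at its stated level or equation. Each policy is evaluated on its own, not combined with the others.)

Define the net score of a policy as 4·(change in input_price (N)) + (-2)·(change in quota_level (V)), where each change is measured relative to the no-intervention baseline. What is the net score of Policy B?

-2666

Baseline:
  Y = 102
  P = 116
  V = 193 + 5·102 − 3·116 = 355
  J = 82 + 5·116 + 4·355 = 2082
  X = 262 + 2082 = 2344
  N = 135 − 4·355 + 5·2344 = 10435
Policy B (P := 147):
  Y = 102
  P = 147
  V = 193 + 5·102 − 3·147 = 262
  J = 82 + 5·147 + 4·262 = 1865
  X = 262 + 1865 = 2127
  N = 135 − 4·262 + 5·2127 = 9722
ΔN = 9722 − 10435 = -713; ΔV = 262 − 355 = -93
Score = 4·(-713) + (-2)·(-93) = -2666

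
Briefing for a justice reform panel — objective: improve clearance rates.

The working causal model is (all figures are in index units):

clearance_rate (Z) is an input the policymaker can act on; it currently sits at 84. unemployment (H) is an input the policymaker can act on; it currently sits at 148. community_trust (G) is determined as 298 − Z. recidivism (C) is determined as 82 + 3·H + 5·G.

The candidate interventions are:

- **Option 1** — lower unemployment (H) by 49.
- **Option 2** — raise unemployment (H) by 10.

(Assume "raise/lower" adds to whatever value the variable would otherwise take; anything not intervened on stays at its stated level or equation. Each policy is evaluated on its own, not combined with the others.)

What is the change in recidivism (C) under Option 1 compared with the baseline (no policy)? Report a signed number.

-147

Baseline:
  Z = 84
  H = 148
  G = 298 − 84 = 214
  C = 82 + 3·148 + 5·214 = 1596
Option 1 (H − 49):
  Z = 84
  H = 148 − 49 = 99
  G = 298 − 84 = 214
  C = 82 + 3·99 + 5·214 = 1449
Change in C: 1449 − 1596 = -147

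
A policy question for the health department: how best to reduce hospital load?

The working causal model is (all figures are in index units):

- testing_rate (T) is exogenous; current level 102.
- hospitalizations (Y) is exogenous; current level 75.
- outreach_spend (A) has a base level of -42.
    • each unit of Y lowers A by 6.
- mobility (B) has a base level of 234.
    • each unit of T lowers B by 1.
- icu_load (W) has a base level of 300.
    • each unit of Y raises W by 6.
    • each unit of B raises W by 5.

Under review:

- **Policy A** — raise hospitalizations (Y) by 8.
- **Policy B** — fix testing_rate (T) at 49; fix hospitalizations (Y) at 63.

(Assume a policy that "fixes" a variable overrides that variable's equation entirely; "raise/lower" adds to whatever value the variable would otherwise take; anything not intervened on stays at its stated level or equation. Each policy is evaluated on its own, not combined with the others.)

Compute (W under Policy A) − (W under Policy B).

Policy A (Y + 8):
  T = 102
  Y = 75 + 8 = 83
  B = 234 − 102 = 132
  W = 300 + 6·83 + 5·132 = 1458
Policy B (T := 49, Y := 63):
  T = 49
  Y = 63
  B = 234 − 49 = 185
  W = 300 + 6·63 + 5·185 = 1603
W: 1458 − 1603 = -145

-145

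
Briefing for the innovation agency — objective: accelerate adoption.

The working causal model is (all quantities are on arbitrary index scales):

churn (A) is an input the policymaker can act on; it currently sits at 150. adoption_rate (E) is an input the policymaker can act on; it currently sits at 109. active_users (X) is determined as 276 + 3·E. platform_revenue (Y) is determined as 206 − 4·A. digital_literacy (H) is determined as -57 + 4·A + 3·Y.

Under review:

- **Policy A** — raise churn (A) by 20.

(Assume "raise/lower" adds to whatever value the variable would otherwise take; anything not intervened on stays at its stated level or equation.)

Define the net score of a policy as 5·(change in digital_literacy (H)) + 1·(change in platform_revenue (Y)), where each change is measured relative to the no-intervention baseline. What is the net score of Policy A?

Baseline:
  A = 150
  Y = 206 − 4·150 = -394
  H = -57 + 4·150 + 3·(-394) = -639
Policy A (A + 20):
  A = 150 + 20 = 170
  Y = 206 − 4·170 = -474
  H = -57 + 4·170 + 3·(-474) = -799
ΔH = -799 − (-639) = -160; ΔY = -474 − (-394) = -80
Score = 5·(-160) + 1·(-80) = -880

-880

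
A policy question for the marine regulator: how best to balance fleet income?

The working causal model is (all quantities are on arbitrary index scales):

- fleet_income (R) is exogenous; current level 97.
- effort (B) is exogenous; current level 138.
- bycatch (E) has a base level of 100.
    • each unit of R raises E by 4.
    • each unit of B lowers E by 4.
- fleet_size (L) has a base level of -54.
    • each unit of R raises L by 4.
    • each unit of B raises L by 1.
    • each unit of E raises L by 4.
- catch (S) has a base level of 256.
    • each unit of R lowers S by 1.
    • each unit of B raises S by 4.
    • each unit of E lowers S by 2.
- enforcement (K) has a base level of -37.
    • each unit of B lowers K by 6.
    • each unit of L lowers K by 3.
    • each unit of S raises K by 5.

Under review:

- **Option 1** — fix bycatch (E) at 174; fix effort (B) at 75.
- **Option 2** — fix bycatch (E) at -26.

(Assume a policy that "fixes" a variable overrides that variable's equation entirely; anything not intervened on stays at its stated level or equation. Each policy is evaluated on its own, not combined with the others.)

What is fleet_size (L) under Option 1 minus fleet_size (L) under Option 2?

737

Option 1 (E := 174, B := 75):
  R = 97
  B = 75
  E = 174
  L = -54 + 4·97 + 75 + 4·174 = 1105
Option 2 (E := -26):
  R = 97
  B = 138
  E = -26
  L = -54 + 4·97 + 138 + 4·(-26) = 368
L: 1105 − 368 = 737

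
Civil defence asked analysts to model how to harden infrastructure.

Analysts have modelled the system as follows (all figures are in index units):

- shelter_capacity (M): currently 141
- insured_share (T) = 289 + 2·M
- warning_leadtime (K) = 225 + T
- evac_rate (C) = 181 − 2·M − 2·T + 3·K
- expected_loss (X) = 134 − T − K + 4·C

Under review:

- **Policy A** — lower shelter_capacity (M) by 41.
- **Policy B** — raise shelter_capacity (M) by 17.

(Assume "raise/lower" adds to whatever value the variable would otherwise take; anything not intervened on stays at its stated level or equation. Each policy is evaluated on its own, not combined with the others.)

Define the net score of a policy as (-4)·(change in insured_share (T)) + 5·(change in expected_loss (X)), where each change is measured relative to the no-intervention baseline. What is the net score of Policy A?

1148

Baseline:
  M = 141
  T = 289 + 2·141 = 571
  K = 225 + 571 = 796
  C = 181 − 2·141 − 2·571 + 3·796 = 1145
  X = 134 − 571 − 796 + 4·1145 = 3347
Policy A (M − 41):
  M = 141 − 41 = 100
  T = 289 + 2·100 = 489
  K = 225 + 489 = 714
  C = 181 − 2·100 − 2·489 + 3·714 = 1145
  X = 134 − 489 − 714 + 4·1145 = 3511
ΔT = 489 − 571 = -82; ΔX = 3511 − 3347 = 164
Score = (-4)·(-82) + 5·164 = 1148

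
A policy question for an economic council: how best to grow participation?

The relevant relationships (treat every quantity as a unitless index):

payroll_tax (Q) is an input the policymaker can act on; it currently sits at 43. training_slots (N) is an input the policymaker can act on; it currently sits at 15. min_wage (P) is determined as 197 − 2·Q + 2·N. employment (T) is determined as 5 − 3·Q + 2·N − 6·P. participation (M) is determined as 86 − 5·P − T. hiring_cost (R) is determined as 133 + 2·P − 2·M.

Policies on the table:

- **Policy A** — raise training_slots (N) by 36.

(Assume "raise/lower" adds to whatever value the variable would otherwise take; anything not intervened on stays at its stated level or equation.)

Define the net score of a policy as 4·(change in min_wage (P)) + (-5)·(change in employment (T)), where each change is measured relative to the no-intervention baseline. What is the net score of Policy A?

Baseline:
  Q = 43
  N = 15
  P = 197 − 2·43 + 2·15 = 141
  T = 5 − 3·43 + 2·15 − 6·141 = -940
Policy A (N + 36):
  Q = 43
  N = 15 + 36 = 51
  P = 197 − 2·43 + 2·51 = 213
  T = 5 − 3·43 + 2·51 − 6·213 = -1300
ΔP = 213 − 141 = 72; ΔT = -1300 − (-940) = -360
Score = 4·72 + (-5)·(-360) = 2088

2088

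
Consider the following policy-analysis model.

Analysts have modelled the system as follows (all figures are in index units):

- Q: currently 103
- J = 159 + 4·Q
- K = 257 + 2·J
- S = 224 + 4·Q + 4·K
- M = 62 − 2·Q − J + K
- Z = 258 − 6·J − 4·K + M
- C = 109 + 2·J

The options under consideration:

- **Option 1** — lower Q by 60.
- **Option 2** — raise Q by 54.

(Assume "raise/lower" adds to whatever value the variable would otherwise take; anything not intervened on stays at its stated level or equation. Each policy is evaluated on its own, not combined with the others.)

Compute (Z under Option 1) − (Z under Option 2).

6156

Option 1 (Q − 60):
  Q = 103 − 60 = 43
  J = 159 + 4·43 = 331
  K = 257 + 2·331 = 919
  M = 62 − 2·43 − 331 + 919 = 564
  Z = 258 − 6·331 − 4·919 + 564 = -4840
Option 2 (Q + 54):
  Q = 103 + 54 = 157
  J = 159 + 4·157 = 787
  K = 257 + 2·787 = 1831
  M = 62 − 2·157 − 787 + 1831 = 792
  Z = 258 − 6·787 − 4·1831 + 792 = -10996
Z: -4840 − (-10996) = 6156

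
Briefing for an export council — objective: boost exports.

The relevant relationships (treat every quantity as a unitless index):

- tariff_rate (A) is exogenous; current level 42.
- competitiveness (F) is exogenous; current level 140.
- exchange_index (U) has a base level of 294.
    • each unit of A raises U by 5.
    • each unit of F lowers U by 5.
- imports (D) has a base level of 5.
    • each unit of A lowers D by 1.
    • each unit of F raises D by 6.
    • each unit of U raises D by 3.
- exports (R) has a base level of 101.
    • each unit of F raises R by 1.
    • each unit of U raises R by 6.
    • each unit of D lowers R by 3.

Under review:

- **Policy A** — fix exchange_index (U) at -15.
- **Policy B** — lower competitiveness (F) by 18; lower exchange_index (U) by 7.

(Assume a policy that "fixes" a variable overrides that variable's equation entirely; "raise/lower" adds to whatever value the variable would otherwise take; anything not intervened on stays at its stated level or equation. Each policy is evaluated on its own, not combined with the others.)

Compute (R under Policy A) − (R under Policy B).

Policy A (U := -15):
  A = 42
  F = 140
  U = -15
  D = 5 − 42 + 6·140 + 3·(-15) = 758
  R = 101 + 140 + 6·(-15) − 3·758 = -2123
Policy B (F − 18, U − 7):
  A = 42
  F = 140 − 18 = 122
  U = 294 + 5·42 − 5·122 (−7 from intervention) = -113
  D = 5 − 42 + 6·122 + 3·(-113) = 356
  R = 101 + 122 + 6·(-113) − 3·356 = -1523
R: -2123 − (-1523) = -600

-600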